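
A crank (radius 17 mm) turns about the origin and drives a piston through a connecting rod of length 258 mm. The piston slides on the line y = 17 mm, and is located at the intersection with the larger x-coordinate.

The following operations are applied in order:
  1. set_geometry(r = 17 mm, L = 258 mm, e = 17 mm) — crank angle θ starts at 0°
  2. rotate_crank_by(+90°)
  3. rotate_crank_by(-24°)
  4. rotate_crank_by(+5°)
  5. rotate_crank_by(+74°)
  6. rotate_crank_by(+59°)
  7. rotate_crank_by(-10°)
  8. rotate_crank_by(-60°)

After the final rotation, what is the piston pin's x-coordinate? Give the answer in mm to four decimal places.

set_geometry: r = 17 mm, L = 258 mm, e = 17 mm; θ ← 0°
rotate_crank_by(+90°): θ ← 0° +90° = 90°
rotate_crank_by(-24°): θ ← 90° -24° = 66°
rotate_crank_by(+5°): θ ← 66° +5° = 71°
rotate_crank_by(+74°): θ ← 71° +74° = 145°
rotate_crank_by(+59°): θ ← 145° +59° = 204°
rotate_crank_by(-10°): θ ← 204° -10° = 194°
rotate_crank_by(-60°): θ ← 194° -60° = 134°
crank pin P = (r cos θ, r sin θ) = (-11.809192, 12.228777)
h = r sin θ − e = 12.228777 − 17 = -4.771223
x = r cos θ + √(L² − h²) = -11.809192 + √(66564.0 − 22.7646) = -11.809192 + 257.955879 = 246.146687

246.1467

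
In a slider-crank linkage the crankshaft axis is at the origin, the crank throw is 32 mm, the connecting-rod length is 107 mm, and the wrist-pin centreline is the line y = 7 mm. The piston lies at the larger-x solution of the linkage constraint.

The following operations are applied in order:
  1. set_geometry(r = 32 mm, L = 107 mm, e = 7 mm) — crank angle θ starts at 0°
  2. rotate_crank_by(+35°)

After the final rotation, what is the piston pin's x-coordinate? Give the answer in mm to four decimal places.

132.6087

set_geometry: r = 32 mm, L = 107 mm, e = 7 mm; θ ← 0°
rotate_crank_by(+35°): θ ← 0° +35° = 35°
crank pin P = (r cos θ, r sin θ) = (26.212865, 18.354446)
h = r sin θ − e = 18.354446 − 7 = 11.354446
x = r cos θ + √(L² − h²) = 26.212865 + √(11449.0 − 128.9234) = 26.212865 + 106.395848 = 132.608714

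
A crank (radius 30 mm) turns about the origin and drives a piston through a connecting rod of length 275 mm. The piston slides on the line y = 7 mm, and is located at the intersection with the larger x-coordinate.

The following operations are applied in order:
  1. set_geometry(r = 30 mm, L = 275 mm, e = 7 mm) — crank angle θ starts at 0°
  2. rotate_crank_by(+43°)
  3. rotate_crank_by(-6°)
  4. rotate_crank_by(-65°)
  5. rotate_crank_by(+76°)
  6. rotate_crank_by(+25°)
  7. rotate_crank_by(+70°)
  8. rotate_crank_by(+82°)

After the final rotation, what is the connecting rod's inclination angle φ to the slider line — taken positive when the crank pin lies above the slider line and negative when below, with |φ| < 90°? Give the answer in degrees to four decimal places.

set_geometry: r = 30 mm, L = 275 mm, e = 7 mm; θ ← 0°
rotate_crank_by(+43°): θ ← 0° +43° = 43°
rotate_crank_by(-6°): θ ← 43° -6° = 37°
rotate_crank_by(-65°): θ ← 37° -65° = -28°
rotate_crank_by(+76°): θ ← -28° +76° = 48°
rotate_crank_by(+25°): θ ← 48° +25° = 73°
rotate_crank_by(+70°): θ ← 73° +70° = 143°
rotate_crank_by(+82°): θ ← 143° +82° = 225°
crank pin P = (r cos θ, r sin θ) = (-21.213203, -21.213203)
h = r sin θ − e = -21.213203 − 7 = -28.213203
sin φ = h / L = -28.213203 / 275 = -0.10259347
φ = arcsin(-0.10259347) = -5.888534°

-5.8885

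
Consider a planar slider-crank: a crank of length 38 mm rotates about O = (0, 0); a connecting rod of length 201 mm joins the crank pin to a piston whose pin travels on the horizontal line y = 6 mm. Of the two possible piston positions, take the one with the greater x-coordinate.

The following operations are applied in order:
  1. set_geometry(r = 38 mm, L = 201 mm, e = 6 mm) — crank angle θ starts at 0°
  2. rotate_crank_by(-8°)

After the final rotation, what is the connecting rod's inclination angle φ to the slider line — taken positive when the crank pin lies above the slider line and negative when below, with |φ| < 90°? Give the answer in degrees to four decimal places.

set_geometry: r = 38 mm, L = 201 mm, e = 6 mm; θ ← 0°
rotate_crank_by(-8°): θ ← 0° -8° = -8°
crank pin P = (r cos θ, r sin θ) = (37.630187, -5.288578)
h = r sin θ − e = -5.288578 − 6 = -11.288578
sin φ = h / L = -11.288578 / 201 = -0.05616208
φ = arcsin(-0.05616208) = -3.219544°

-3.2195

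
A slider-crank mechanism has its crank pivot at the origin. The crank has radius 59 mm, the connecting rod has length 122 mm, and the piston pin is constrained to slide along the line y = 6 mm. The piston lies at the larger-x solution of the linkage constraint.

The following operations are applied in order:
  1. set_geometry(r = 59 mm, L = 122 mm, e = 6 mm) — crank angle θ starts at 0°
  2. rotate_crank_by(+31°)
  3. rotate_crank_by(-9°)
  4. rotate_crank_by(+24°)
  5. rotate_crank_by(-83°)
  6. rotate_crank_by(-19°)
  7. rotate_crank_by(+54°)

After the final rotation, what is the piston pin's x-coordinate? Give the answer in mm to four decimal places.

180.6976

set_geometry: r = 59 mm, L = 122 mm, e = 6 mm; θ ← 0°
rotate_crank_by(+31°): θ ← 0° +31° = 31°
rotate_crank_by(-9°): θ ← 31° -9° = 22°
rotate_crank_by(+24°): θ ← 22° +24° = 46°
rotate_crank_by(-83°): θ ← 46° -83° = -37°
rotate_crank_by(-19°): θ ← -37° -19° = -56°
rotate_crank_by(+54°): θ ← -56° +54° = -2°
crank pin P = (r cos θ, r sin θ) = (58.964059, -2.059070)
h = r sin θ − e = -2.059070 − 6 = -8.059070
x = r cos θ + √(L² − h²) = 58.964059 + √(14884.0 − 64.9486) = 58.964059 + 121.733526 = 180.697585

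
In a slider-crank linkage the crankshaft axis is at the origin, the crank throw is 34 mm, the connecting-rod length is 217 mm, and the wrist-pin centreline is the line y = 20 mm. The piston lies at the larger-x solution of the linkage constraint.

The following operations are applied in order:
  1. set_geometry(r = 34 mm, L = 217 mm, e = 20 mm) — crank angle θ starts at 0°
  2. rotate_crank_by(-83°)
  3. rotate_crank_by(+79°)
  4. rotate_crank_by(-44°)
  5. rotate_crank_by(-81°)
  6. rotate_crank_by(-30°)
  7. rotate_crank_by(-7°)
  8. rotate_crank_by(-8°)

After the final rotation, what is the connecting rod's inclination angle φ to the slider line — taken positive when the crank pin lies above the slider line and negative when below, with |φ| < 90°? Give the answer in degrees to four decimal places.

-6.2314

set_geometry: r = 34 mm, L = 217 mm, e = 20 mm; θ ← 0°
rotate_crank_by(-83°): θ ← 0° -83° = -83°
rotate_crank_by(+79°): θ ← -83° +79° = -4°
rotate_crank_by(-44°): θ ← -4° -44° = -48°
rotate_crank_by(-81°): θ ← -48° -81° = -129°
rotate_crank_by(-30°): θ ← -129° -30° = -159°
rotate_crank_by(-7°): θ ← -159° -7° = -166°
rotate_crank_by(-8°): θ ← -166° -8° = -174°
crank pin P = (r cos θ, r sin θ) = (-33.813744, -3.553968)
h = r sin θ − e = -3.553968 − 20 = -23.553968
sin φ = h / L = -23.553968 / 217 = -0.10854363
φ = arcsin(-0.10854363) = -6.231369°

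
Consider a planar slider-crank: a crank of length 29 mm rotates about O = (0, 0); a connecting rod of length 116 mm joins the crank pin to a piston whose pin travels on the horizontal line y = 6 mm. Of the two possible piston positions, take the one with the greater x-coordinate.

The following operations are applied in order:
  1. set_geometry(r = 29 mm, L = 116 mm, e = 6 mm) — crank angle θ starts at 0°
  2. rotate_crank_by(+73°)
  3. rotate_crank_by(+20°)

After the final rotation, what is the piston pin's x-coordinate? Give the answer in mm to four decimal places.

112.1873

set_geometry: r = 29 mm, L = 116 mm, e = 6 mm; θ ← 0°
rotate_crank_by(+73°): θ ← 0° +73° = 73°
rotate_crank_by(+20°): θ ← 73° +20° = 93°
crank pin P = (r cos θ, r sin θ) = (-1.517743, 28.960257)
h = r sin θ − e = 28.960257 − 6 = 22.960257
x = r cos θ + √(L² − h²) = -1.517743 + √(13456.0 − 527.1734) = -1.517743 + 113.704998 = 112.187255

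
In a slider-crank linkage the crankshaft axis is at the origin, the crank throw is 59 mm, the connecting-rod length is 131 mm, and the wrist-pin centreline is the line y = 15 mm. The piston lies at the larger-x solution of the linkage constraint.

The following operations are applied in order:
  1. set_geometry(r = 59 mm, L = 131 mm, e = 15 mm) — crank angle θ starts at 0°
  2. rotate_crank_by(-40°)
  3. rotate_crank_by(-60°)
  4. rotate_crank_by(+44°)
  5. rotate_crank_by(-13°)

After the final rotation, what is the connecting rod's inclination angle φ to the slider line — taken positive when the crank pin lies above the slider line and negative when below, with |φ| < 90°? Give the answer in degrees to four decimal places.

-32.3420

set_geometry: r = 59 mm, L = 131 mm, e = 15 mm; θ ← 0°
rotate_crank_by(-40°): θ ← 0° -40° = -40°
rotate_crank_by(-60°): θ ← -40° -60° = -100°
rotate_crank_by(+44°): θ ← -100° +44° = -56°
rotate_crank_by(-13°): θ ← -56° -13° = -69°
crank pin P = (r cos θ, r sin θ) = (21.143709, -55.081245)
h = r sin θ − e = -55.081245 − 15 = -70.081245
sin φ = h / L = -70.081245 / 131 = -0.53497134
φ = arcsin(-0.53497134) = -32.341968°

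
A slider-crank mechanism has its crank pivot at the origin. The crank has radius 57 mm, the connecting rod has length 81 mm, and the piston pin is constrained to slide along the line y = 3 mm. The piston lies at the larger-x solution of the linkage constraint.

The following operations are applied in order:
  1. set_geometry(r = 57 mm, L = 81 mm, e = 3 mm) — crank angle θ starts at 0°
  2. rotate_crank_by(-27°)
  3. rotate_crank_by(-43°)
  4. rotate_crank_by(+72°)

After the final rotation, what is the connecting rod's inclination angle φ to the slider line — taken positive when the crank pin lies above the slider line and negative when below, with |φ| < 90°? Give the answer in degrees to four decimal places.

set_geometry: r = 57 mm, L = 81 mm, e = 3 mm; θ ← 0°
rotate_crank_by(-27°): θ ← 0° -27° = -27°
rotate_crank_by(-43°): θ ← -27° -43° = -70°
rotate_crank_by(+72°): θ ← -70° +72° = 2°
crank pin P = (r cos θ, r sin θ) = (56.965277, 1.989271)
h = r sin θ − e = 1.989271 − 3 = -1.010729
sin φ = h / L = -1.010729 / 81 = -0.01247813
φ = arcsin(-0.01247813) = -0.714963°

-0.7150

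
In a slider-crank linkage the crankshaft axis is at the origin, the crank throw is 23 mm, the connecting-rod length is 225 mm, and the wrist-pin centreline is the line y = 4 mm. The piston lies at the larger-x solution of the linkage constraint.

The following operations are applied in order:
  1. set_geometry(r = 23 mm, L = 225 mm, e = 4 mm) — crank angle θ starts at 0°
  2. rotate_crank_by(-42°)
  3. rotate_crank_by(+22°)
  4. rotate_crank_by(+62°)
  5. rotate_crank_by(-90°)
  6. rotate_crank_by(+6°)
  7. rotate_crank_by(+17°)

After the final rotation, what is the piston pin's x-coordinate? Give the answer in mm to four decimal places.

245.4264

set_geometry: r = 23 mm, L = 225 mm, e = 4 mm; θ ← 0°
rotate_crank_by(-42°): θ ← 0° -42° = -42°
rotate_crank_by(+22°): θ ← -42° +22° = -20°
rotate_crank_by(+62°): θ ← -20° +62° = 42°
rotate_crank_by(-90°): θ ← 42° -90° = -48°
rotate_crank_by(+6°): θ ← -48° +6° = -42°
rotate_crank_by(+17°): θ ← -42° +17° = -25°
crank pin P = (r cos θ, r sin θ) = (20.845079, -9.720220)
h = r sin θ − e = -9.720220 − 4 = -13.720220
x = r cos θ + √(L² − h²) = 20.845079 + √(50625.0 − 188.2444) = 20.845079 + 224.581289 = 245.426369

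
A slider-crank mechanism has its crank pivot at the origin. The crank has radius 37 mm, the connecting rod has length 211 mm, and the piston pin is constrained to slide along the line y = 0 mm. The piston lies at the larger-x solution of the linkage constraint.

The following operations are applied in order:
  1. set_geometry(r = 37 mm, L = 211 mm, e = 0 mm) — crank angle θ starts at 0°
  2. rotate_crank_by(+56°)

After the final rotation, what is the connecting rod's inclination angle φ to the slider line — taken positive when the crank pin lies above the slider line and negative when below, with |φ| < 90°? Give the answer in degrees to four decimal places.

8.3591

set_geometry: r = 37 mm, L = 211 mm, e = 0 mm; θ ← 0°
rotate_crank_by(+56°): θ ← 0° +56° = 56°
crank pin P = (r cos θ, r sin θ) = (20.690137, 30.674390)
h = r sin θ − e = 30.674390 − 0 = 30.674390
sin φ = h / L = 30.674390 / 211 = 0.14537626
φ = arcsin(0.14537626) = 8.359068°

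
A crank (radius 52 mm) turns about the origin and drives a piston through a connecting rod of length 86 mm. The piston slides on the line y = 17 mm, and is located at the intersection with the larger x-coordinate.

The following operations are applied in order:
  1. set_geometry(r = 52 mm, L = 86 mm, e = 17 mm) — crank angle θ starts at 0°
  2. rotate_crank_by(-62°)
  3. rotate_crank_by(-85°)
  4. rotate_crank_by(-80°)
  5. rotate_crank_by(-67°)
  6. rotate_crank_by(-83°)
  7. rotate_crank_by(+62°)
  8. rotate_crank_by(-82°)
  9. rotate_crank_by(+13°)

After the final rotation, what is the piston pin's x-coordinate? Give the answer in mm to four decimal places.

124.5794

set_geometry: r = 52 mm, L = 86 mm, e = 17 mm; θ ← 0°
rotate_crank_by(-62°): θ ← 0° -62° = -62°
rotate_crank_by(-85°): θ ← -62° -85° = -147°
rotate_crank_by(-80°): θ ← -147° -80° = -227°
rotate_crank_by(-67°): θ ← -227° -67° = -294°
rotate_crank_by(-83°): θ ← -294° -83° = -377°
rotate_crank_by(+62°): θ ← -377° +62° = -315°
rotate_crank_by(-82°): θ ← -315° -82° = -397°
rotate_crank_by(+13°): θ ← -397° +13° = -384°
crank pin P = (r cos θ, r sin θ) = (47.504364, -21.150305)
h = r sin θ − e = -21.150305 − 17 = -38.150305
x = r cos θ + √(L² − h²) = 47.504364 + √(7396.0 − 1455.4458) = 47.504364 + 77.074991 = 124.579355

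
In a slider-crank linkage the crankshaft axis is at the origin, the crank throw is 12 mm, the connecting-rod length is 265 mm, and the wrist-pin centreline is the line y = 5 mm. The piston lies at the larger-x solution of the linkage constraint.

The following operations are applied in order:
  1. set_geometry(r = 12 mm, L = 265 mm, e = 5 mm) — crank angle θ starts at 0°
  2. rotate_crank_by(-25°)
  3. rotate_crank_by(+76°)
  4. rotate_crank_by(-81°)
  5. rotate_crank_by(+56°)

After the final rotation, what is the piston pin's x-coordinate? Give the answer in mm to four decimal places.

set_geometry: r = 12 mm, L = 265 mm, e = 5 mm; θ ← 0°
rotate_crank_by(-25°): θ ← 0° -25° = -25°
rotate_crank_by(+76°): θ ← -25° +76° = 51°
rotate_crank_by(-81°): θ ← 51° -81° = -30°
rotate_crank_by(+56°): θ ← -30° +56° = 26°
crank pin P = (r cos θ, r sin θ) = (10.785529, 5.260454)
h = r sin θ − e = 5.260454 − 5 = 0.260454
x = r cos θ + √(L² − h²) = 10.785529 + √(70225.0 − 0.0678) = 10.785529 + 264.999872 = 275.785401

275.7854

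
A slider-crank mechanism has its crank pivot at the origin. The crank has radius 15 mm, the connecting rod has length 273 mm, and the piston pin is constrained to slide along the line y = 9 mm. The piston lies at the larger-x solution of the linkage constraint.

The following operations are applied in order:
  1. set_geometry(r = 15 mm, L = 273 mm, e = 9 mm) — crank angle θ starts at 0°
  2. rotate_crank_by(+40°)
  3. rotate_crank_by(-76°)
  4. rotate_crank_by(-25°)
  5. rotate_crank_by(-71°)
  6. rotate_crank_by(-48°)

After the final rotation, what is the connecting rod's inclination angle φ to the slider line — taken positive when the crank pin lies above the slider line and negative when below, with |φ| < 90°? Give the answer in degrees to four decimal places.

-1.8892

set_geometry: r = 15 mm, L = 273 mm, e = 9 mm; θ ← 0°
rotate_crank_by(+40°): θ ← 0° +40° = 40°
rotate_crank_by(-76°): θ ← 40° -76° = -36°
rotate_crank_by(-25°): θ ← -36° -25° = -61°
rotate_crank_by(-71°): θ ← -61° -71° = -132°
rotate_crank_by(-48°): θ ← -132° -48° = -180°
crank pin P = (r cos θ, r sin θ) = (-15.000000, -0.000000)
h = r sin θ − e = -0.000000 − 9 = -9.000000
sin φ = h / L = -9.000000 / 273 = -0.03296703
φ = arcsin(-0.03296703) = -1.889214°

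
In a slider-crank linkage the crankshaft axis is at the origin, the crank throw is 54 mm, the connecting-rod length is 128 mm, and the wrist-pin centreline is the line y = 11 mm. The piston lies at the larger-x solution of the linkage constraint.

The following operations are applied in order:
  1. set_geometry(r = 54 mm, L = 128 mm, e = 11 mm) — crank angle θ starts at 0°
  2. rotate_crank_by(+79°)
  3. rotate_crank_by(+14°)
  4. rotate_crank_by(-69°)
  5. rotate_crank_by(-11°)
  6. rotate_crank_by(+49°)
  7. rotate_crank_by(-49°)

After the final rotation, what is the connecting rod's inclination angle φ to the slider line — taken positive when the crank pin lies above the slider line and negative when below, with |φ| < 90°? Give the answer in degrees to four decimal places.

set_geometry: r = 54 mm, L = 128 mm, e = 11 mm; θ ← 0°
rotate_crank_by(+79°): θ ← 0° +79° = 79°
rotate_crank_by(+14°): θ ← 79° +14° = 93°
rotate_crank_by(-69°): θ ← 93° -69° = 24°
rotate_crank_by(-11°): θ ← 24° -11° = 13°
rotate_crank_by(+49°): θ ← 13° +49° = 62°
rotate_crank_by(-49°): θ ← 62° -49° = 13°
crank pin P = (r cos θ, r sin θ) = (52.615983, 12.147357)
h = r sin θ − e = 12.147357 − 11 = 1.147357
sin φ = h / L = 1.147357 / 128 = 0.00896373
φ = arcsin(0.00896373) = 0.513591°

0.5136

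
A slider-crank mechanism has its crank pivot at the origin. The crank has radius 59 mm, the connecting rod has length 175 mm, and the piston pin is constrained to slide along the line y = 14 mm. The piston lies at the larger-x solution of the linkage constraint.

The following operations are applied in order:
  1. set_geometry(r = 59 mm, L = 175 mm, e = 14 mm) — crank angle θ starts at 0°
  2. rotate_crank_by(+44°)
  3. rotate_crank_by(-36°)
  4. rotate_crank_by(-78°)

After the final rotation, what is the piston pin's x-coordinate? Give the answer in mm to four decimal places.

set_geometry: r = 59 mm, L = 175 mm, e = 14 mm; θ ← 0°
rotate_crank_by(+44°): θ ← 0° +44° = 44°
rotate_crank_by(-36°): θ ← 44° -36° = 8°
rotate_crank_by(-78°): θ ← 8° -78° = -70°
crank pin P = (r cos θ, r sin θ) = (20.179188, -55.441865)
h = r sin θ − e = -55.441865 − 14 = -69.441865
x = r cos θ + √(L² − h²) = 20.179188 + √(30625.0 − 4822.1726) = 20.179188 + 160.632585 = 180.811774

180.8118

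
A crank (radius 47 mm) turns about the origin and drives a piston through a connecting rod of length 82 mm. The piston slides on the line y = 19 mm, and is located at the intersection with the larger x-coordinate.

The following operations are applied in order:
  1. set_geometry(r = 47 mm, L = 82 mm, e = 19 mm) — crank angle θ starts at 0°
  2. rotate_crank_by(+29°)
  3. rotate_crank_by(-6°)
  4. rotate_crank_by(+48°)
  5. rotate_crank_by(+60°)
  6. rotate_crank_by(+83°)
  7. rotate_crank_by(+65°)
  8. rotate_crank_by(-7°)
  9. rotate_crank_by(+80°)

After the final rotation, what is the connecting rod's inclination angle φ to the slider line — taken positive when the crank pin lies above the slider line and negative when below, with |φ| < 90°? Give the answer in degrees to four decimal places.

set_geometry: r = 47 mm, L = 82 mm, e = 19 mm; θ ← 0°
rotate_crank_by(+29°): θ ← 0° +29° = 29°
rotate_crank_by(-6°): θ ← 29° -6° = 23°
rotate_crank_by(+48°): θ ← 23° +48° = 71°
rotate_crank_by(+60°): θ ← 71° +60° = 131°
rotate_crank_by(+83°): θ ← 131° +83° = 214°
rotate_crank_by(+65°): θ ← 214° +65° = 279°
rotate_crank_by(-7°): θ ← 279° -7° = 272°
rotate_crank_by(+80°): θ ← 272° +80° = 352°
crank pin P = (r cos θ, r sin θ) = (46.542599, -6.541136)
h = r sin θ − e = -6.541136 − 19 = -25.541136
sin φ = h / L = -25.541136 / 82 = -0.31147727
φ = arcsin(-0.31147727) = -18.148280°

-18.1483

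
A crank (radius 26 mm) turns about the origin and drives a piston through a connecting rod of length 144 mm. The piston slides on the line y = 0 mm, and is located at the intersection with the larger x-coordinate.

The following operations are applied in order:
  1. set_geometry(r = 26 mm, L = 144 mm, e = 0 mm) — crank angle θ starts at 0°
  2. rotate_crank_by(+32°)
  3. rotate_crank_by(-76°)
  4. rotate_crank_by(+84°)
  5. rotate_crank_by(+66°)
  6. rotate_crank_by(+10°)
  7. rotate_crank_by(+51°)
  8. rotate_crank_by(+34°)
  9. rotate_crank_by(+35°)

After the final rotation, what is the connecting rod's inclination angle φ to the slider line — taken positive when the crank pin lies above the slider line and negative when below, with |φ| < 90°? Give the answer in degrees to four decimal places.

-8.6088

set_geometry: r = 26 mm, L = 144 mm, e = 0 mm; θ ← 0°
rotate_crank_by(+32°): θ ← 0° +32° = 32°
rotate_crank_by(-76°): θ ← 32° -76° = -44°
rotate_crank_by(+84°): θ ← -44° +84° = 40°
rotate_crank_by(+66°): θ ← 40° +66° = 106°
rotate_crank_by(+10°): θ ← 106° +10° = 116°
rotate_crank_by(+51°): θ ← 116° +51° = 167°
rotate_crank_by(+34°): θ ← 167° +34° = 201°
rotate_crank_by(+35°): θ ← 201° +35° = 236°
crank pin P = (r cos θ, r sin θ) = (-14.539015, -21.554977)
h = r sin θ − e = -21.554977 − 0 = -21.554977
sin φ = h / L = -21.554977 / 144 = -0.14968734
φ = arcsin(-0.14968734) = -8.608808°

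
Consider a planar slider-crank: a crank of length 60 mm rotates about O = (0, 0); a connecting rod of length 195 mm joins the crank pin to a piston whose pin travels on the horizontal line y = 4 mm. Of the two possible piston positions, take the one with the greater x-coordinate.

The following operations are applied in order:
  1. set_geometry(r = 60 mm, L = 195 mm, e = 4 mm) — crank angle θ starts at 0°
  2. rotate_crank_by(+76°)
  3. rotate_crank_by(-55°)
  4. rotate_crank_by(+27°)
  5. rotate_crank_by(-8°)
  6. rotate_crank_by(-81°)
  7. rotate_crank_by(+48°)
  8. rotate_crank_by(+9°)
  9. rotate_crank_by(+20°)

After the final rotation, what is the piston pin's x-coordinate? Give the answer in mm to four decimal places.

241.0179

set_geometry: r = 60 mm, L = 195 mm, e = 4 mm; θ ← 0°
rotate_crank_by(+76°): θ ← 0° +76° = 76°
rotate_crank_by(-55°): θ ← 76° -55° = 21°
rotate_crank_by(+27°): θ ← 21° +27° = 48°
rotate_crank_by(-8°): θ ← 48° -8° = 40°
rotate_crank_by(-81°): θ ← 40° -81° = -41°
rotate_crank_by(+48°): θ ← -41° +48° = 7°
rotate_crank_by(+9°): θ ← 7° +9° = 16°
rotate_crank_by(+20°): θ ← 16° +20° = 36°
crank pin P = (r cos θ, r sin θ) = (48.541020, 35.267115)
h = r sin θ − e = 35.267115 − 4 = 31.267115
x = r cos θ + √(L² − h²) = 48.541020 + √(38025.0 − 977.6325) = 48.541020 + 192.476927 = 241.017947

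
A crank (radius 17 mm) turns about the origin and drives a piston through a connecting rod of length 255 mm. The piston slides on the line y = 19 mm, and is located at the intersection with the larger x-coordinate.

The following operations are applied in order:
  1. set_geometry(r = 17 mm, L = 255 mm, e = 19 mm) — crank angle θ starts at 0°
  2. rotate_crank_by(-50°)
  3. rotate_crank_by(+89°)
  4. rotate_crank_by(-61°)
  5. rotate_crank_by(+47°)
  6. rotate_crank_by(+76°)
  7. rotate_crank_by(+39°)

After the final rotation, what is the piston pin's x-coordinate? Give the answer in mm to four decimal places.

241.8494

set_geometry: r = 17 mm, L = 255 mm, e = 19 mm; θ ← 0°
rotate_crank_by(-50°): θ ← 0° -50° = -50°
rotate_crank_by(+89°): θ ← -50° +89° = 39°
rotate_crank_by(-61°): θ ← 39° -61° = -22°
rotate_crank_by(+47°): θ ← -22° +47° = 25°
rotate_crank_by(+76°): θ ← 25° +76° = 101°
rotate_crank_by(+39°): θ ← 101° +39° = 140°
crank pin P = (r cos θ, r sin θ) = (-13.022756, 10.927389)
h = r sin θ − e = 10.927389 − 19 = -8.072611
x = r cos θ + √(L² − h²) = -13.022756 + √(65025.0 − 65.1670) = -13.022756 + 254.872189 = 241.849434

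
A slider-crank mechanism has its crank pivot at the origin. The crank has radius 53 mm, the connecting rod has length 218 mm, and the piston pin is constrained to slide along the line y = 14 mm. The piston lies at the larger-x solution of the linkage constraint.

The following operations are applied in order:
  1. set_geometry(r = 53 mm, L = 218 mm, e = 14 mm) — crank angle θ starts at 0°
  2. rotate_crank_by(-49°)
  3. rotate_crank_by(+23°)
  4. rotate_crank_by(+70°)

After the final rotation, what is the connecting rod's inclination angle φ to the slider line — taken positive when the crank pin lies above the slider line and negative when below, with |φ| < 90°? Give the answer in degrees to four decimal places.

set_geometry: r = 53 mm, L = 218 mm, e = 14 mm; θ ← 0°
rotate_crank_by(-49°): θ ← 0° -49° = -49°
rotate_crank_by(+23°): θ ← -49° +23° = -26°
rotate_crank_by(+70°): θ ← -26° +70° = 44°
crank pin P = (r cos θ, r sin θ) = (38.125009, 36.816894)
h = r sin θ − e = 36.816894 − 14 = 22.816894
sin φ = h / L = 22.816894 / 218 = 0.10466465
φ = arcsin(0.10466465) = 6.007846°

6.0078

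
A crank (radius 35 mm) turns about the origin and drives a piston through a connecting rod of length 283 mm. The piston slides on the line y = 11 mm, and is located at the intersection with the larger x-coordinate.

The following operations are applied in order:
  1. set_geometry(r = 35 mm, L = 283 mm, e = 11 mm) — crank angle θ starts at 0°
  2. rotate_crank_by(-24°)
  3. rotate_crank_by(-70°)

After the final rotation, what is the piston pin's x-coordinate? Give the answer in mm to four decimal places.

276.8090

set_geometry: r = 35 mm, L = 283 mm, e = 11 mm; θ ← 0°
rotate_crank_by(-24°): θ ← 0° -24° = -24°
rotate_crank_by(-70°): θ ← -24° -70° = -94°
crank pin P = (r cos θ, r sin θ) = (-2.441477, -34.914742)
h = r sin θ − e = -34.914742 − 11 = -45.914742
x = r cos θ + √(L² − h²) = -2.441477 + √(80089.0 − 2108.1635) = -2.441477 + 279.250491 = 276.809014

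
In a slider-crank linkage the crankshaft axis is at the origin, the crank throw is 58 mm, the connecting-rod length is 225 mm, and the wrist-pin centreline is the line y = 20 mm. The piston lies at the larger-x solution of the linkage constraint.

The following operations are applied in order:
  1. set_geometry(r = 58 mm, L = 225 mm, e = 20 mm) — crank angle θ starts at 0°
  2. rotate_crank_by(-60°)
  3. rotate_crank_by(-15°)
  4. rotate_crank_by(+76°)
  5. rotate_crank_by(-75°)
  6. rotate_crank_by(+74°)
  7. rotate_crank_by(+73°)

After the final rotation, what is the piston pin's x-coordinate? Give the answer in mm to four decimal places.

239.1448

set_geometry: r = 58 mm, L = 225 mm, e = 20 mm; θ ← 0°
rotate_crank_by(-60°): θ ← 0° -60° = -60°
rotate_crank_by(-15°): θ ← -60° -15° = -75°
rotate_crank_by(+76°): θ ← -75° +76° = 1°
rotate_crank_by(-75°): θ ← 1° -75° = -74°
rotate_crank_by(+74°): θ ← -74° +74° = 0°
rotate_crank_by(+73°): θ ← 0° +73° = 73°
crank pin P = (r cos θ, r sin θ) = (16.957559, 55.465676)
h = r sin θ − e = 55.465676 − 20 = 35.465676
x = r cos θ + √(L² − h²) = 16.957559 + √(50625.0 − 1257.8142) = 16.957559 + 222.187276 = 239.144835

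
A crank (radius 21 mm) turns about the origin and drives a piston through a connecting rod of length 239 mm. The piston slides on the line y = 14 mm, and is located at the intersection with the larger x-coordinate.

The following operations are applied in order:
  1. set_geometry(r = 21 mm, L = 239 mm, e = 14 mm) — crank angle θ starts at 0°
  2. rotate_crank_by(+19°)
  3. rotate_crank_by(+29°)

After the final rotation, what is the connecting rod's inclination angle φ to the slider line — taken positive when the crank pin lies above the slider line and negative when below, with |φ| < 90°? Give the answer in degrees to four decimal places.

0.3850

set_geometry: r = 21 mm, L = 239 mm, e = 14 mm; θ ← 0°
rotate_crank_by(+19°): θ ← 0° +19° = 19°
rotate_crank_by(+29°): θ ← 19° +29° = 48°
crank pin P = (r cos θ, r sin θ) = (14.051743, 15.606041)
h = r sin θ − e = 15.606041 − 14 = 1.606041
sin φ = h / L = 1.606041 / 239 = 0.00671984
φ = arcsin(0.00671984) = 0.385021°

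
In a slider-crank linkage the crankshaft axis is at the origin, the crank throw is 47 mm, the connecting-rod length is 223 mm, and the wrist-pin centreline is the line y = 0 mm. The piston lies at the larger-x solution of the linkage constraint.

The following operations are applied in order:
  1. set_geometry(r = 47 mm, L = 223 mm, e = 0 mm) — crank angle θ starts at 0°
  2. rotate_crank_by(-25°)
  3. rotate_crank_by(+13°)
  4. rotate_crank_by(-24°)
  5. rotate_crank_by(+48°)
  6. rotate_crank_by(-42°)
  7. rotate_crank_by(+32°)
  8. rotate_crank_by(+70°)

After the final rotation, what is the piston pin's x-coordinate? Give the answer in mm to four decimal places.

set_geometry: r = 47 mm, L = 223 mm, e = 0 mm; θ ← 0°
rotate_crank_by(-25°): θ ← 0° -25° = -25°
rotate_crank_by(+13°): θ ← -25° +13° = -12°
rotate_crank_by(-24°): θ ← -12° -24° = -36°
rotate_crank_by(+48°): θ ← -36° +48° = 12°
rotate_crank_by(-42°): θ ← 12° -42° = -30°
rotate_crank_by(+32°): θ ← -30° +32° = 2°
rotate_crank_by(+70°): θ ← 2° +70° = 72°
crank pin P = (r cos θ, r sin θ) = (14.523799, 44.699656)
h = r sin θ − e = 44.699656 − 0 = 44.699656
x = r cos θ + √(L² − h²) = 14.523799 + √(49729.0 − 1998.0593) = 14.523799 + 218.474119 = 232.997918

232.9979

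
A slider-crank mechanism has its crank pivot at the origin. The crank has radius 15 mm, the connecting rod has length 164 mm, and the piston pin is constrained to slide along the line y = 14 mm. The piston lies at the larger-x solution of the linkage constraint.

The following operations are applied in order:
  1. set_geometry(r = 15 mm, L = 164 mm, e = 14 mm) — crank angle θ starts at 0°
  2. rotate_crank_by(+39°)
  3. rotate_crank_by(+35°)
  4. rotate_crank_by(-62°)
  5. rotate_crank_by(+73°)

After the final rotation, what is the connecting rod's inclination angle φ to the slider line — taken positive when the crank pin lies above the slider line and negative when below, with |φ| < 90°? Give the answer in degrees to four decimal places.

set_geometry: r = 15 mm, L = 164 mm, e = 14 mm; θ ← 0°
rotate_crank_by(+39°): θ ← 0° +39° = 39°
rotate_crank_by(+35°): θ ← 39° +35° = 74°
rotate_crank_by(-62°): θ ← 74° -62° = 12°
rotate_crank_by(+73°): θ ← 12° +73° = 85°
crank pin P = (r cos θ, r sin θ) = (1.307336, 14.942920)
h = r sin θ − e = 14.942920 − 14 = 0.942920
sin φ = h / L = 0.942920 / 164 = 0.00574952
φ = arcsin(0.00574952) = 0.329425°

0.3294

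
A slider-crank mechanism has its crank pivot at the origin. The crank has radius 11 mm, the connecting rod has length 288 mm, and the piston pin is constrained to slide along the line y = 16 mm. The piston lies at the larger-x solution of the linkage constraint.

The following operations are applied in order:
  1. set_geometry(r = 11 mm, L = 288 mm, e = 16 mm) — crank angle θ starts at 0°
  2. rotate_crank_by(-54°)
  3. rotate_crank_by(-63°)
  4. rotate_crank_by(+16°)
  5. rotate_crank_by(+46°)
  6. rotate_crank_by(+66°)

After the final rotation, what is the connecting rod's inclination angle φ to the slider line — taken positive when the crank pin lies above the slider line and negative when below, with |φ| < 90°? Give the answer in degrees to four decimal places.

-2.7666

set_geometry: r = 11 mm, L = 288 mm, e = 16 mm; θ ← 0°
rotate_crank_by(-54°): θ ← 0° -54° = -54°
rotate_crank_by(-63°): θ ← -54° -63° = -117°
rotate_crank_by(+16°): θ ← -117° +16° = -101°
rotate_crank_by(+46°): θ ← -101° +46° = -55°
rotate_crank_by(+66°): θ ← -55° +66° = 11°
crank pin P = (r cos θ, r sin θ) = (10.797899, 2.098899)
h = r sin θ − e = 2.098899 − 16 = -13.901101
sin φ = h / L = -13.901101 / 288 = -0.04826771
φ = arcsin(-0.04826771) = -2.766611°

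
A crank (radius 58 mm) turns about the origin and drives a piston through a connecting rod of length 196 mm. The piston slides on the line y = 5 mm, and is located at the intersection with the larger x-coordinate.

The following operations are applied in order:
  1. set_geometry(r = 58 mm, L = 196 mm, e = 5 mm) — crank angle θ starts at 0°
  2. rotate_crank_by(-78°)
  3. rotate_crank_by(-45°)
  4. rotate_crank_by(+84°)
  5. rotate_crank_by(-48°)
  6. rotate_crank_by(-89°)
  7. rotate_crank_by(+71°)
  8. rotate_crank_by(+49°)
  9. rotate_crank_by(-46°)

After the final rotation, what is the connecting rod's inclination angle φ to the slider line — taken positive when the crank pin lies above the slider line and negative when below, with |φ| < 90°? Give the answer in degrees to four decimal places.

set_geometry: r = 58 mm, L = 196 mm, e = 5 mm; θ ← 0°
rotate_crank_by(-78°): θ ← 0° -78° = -78°
rotate_crank_by(-45°): θ ← -78° -45° = -123°
rotate_crank_by(+84°): θ ← -123° +84° = -39°
rotate_crank_by(-48°): θ ← -39° -48° = -87°
rotate_crank_by(-89°): θ ← -87° -89° = -176°
rotate_crank_by(+71°): θ ← -176° +71° = -105°
rotate_crank_by(+49°): θ ← -105° +49° = -56°
rotate_crank_by(-46°): θ ← -56° -46° = -102°
crank pin P = (r cos θ, r sin θ) = (-12.058878, -56.732561)
h = r sin θ − e = -56.732561 − 5 = -61.732561
sin φ = h / L = -61.732561 / 196 = -0.31496205
φ = arcsin(-0.31496205) = -18.358523°

-18.3585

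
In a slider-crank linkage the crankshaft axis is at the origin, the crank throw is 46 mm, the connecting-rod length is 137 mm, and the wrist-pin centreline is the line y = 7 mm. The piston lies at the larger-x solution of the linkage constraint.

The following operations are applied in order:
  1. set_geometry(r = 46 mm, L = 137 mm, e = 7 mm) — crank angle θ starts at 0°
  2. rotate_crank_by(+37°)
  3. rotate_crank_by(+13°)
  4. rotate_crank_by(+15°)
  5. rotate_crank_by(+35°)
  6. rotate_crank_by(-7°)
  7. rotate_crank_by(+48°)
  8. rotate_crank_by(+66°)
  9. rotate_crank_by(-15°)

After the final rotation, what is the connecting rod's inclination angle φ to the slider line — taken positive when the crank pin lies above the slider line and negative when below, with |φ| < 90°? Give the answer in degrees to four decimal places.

set_geometry: r = 46 mm, L = 137 mm, e = 7 mm; θ ← 0°
rotate_crank_by(+37°): θ ← 0° +37° = 37°
rotate_crank_by(+13°): θ ← 37° +13° = 50°
rotate_crank_by(+15°): θ ← 50° +15° = 65°
rotate_crank_by(+35°): θ ← 65° +35° = 100°
rotate_crank_by(-7°): θ ← 100° -7° = 93°
rotate_crank_by(+48°): θ ← 93° +48° = 141°
rotate_crank_by(+66°): θ ← 141° +66° = 207°
rotate_crank_by(-15°): θ ← 207° -15° = 192°
crank pin P = (r cos θ, r sin θ) = (-44.994790, -9.563938)
h = r sin θ − e = -9.563938 − 7 = -16.563938
sin φ = h / L = -16.563938 / 137 = -0.12090466
φ = arcsin(-0.12090466) = -6.944316°

-6.9443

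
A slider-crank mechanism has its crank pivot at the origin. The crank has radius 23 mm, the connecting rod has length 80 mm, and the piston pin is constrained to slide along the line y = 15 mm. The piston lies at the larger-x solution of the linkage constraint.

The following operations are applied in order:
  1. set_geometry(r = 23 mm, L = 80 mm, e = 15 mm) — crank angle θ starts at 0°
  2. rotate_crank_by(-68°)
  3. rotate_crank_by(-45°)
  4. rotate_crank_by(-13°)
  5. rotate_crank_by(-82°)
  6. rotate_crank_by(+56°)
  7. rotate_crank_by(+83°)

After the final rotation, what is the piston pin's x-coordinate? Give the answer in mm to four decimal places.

set_geometry: r = 23 mm, L = 80 mm, e = 15 mm; θ ← 0°
rotate_crank_by(-68°): θ ← 0° -68° = -68°
rotate_crank_by(-45°): θ ← -68° -45° = -113°
rotate_crank_by(-13°): θ ← -113° -13° = -126°
rotate_crank_by(-82°): θ ← -126° -82° = -208°
rotate_crank_by(+56°): θ ← -208° +56° = -152°
rotate_crank_by(+83°): θ ← -152° +83° = -69°
crank pin P = (r cos θ, r sin θ) = (8.242463, -21.472350)
h = r sin θ − e = -21.472350 − 15 = -36.472350
x = r cos θ + √(L² − h²) = 8.242463 + √(6400.0 − 1330.2323) = 8.242463 + 71.202301 = 79.444764

79.4448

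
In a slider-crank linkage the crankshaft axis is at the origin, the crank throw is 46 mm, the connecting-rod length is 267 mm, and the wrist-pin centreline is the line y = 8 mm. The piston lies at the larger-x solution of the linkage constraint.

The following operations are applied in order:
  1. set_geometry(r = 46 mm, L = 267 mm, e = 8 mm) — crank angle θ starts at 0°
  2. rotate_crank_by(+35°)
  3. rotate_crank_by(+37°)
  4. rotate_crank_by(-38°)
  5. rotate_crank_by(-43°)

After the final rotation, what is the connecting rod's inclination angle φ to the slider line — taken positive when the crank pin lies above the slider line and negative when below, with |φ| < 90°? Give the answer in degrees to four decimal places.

set_geometry: r = 46 mm, L = 267 mm, e = 8 mm; θ ← 0°
rotate_crank_by(+35°): θ ← 0° +35° = 35°
rotate_crank_by(+37°): θ ← 35° +37° = 72°
rotate_crank_by(-38°): θ ← 72° -38° = 34°
rotate_crank_by(-43°): θ ← 34° -43° = -9°
crank pin P = (r cos θ, r sin θ) = (45.433664, -7.195985)
h = r sin θ − e = -7.195985 − 8 = -15.195985
sin φ = h / L = -15.195985 / 267 = -0.05691380
φ = arcsin(-0.05691380) = -3.262684°

-3.2627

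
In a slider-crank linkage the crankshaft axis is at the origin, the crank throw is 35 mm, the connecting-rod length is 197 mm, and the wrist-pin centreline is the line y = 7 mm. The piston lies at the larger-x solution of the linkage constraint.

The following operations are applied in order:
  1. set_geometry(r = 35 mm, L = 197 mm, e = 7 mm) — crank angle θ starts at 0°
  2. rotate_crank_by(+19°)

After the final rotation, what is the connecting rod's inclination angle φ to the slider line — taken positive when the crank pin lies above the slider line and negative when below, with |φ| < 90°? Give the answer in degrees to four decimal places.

1.2783

set_geometry: r = 35 mm, L = 197 mm, e = 7 mm; θ ← 0°
rotate_crank_by(+19°): θ ← 0° +19° = 19°
crank pin P = (r cos θ, r sin θ) = (33.093150, 11.394885)
h = r sin θ − e = 11.394885 − 7 = 4.394885
sin φ = h / L = 4.394885 / 197 = 0.02230906
φ = arcsin(0.02230906) = 1.278321°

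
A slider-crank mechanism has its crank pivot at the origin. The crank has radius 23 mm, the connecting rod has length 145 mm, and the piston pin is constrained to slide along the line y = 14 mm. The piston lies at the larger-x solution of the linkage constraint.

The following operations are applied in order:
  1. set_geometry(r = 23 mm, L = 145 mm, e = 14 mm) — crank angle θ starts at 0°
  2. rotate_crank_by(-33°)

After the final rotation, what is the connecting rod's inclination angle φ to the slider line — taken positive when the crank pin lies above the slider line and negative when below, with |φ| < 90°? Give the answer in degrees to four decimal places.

set_geometry: r = 23 mm, L = 145 mm, e = 14 mm; θ ← 0°
rotate_crank_by(-33°): θ ← 0° -33° = -33°
crank pin P = (r cos θ, r sin θ) = (19.289423, -12.526698)
h = r sin θ − e = -12.526698 − 14 = -26.526698
sin φ = h / L = -26.526698 / 145 = -0.18294274
φ = arcsin(-0.18294274) = -10.541213°

-10.5412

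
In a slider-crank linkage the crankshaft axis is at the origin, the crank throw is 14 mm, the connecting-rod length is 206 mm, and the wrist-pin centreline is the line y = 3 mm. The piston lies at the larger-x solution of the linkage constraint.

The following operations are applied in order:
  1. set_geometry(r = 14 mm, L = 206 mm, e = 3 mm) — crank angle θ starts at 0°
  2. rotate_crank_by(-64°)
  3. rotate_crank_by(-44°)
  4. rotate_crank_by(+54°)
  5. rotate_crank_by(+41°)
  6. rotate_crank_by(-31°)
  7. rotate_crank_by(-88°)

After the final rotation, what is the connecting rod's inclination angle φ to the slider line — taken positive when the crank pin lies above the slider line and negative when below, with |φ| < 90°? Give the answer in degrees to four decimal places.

-3.7308

set_geometry: r = 14 mm, L = 206 mm, e = 3 mm; θ ← 0°
rotate_crank_by(-64°): θ ← 0° -64° = -64°
rotate_crank_by(-44°): θ ← -64° -44° = -108°
rotate_crank_by(+54°): θ ← -108° +54° = -54°
rotate_crank_by(+41°): θ ← -54° +41° = -13°
rotate_crank_by(-31°): θ ← -13° -31° = -44°
rotate_crank_by(-88°): θ ← -44° -88° = -132°
crank pin P = (r cos θ, r sin θ) = (-9.367828, -10.404028)
h = r sin θ − e = -10.404028 − 3 = -13.404028
sin φ = h / L = -13.404028 / 206 = -0.06506809
φ = arcsin(-0.06506809) = -3.730763°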